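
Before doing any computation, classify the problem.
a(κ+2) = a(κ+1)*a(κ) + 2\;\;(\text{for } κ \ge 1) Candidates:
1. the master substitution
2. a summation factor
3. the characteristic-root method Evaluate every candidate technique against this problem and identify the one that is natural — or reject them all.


Verdict: no special technique — the map from one term to the next is curved, not linear, so linear closed-form machinery does not attach.
- the master substitution: the recursion shifts the index rather than dividing it.
- a summation factor: the recursion is nonlinear — outside the first-order linear family a summation factor addresses.
- the characteristic-root method: nonlinearity rules out exponential-mode superposition from the start.


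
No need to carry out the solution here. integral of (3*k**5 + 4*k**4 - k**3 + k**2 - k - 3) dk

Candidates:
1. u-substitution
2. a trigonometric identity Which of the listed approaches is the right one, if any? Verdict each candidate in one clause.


Technique: no special technique — the integrand is a sum of constant multiples of powers of k — integrate term by term.
- u-substitution — no substitution does more than relabel what direct integration already handles.
- a trigonometric identity: with no trigonometric functions present, identity rewriting has no target.


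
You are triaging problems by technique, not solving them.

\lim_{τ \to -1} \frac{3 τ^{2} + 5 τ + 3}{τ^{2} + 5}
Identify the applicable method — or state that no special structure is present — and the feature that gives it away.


Best approach: no special technique — the expression is continuous at the evaluation point — substitute directly; no indeterminate form appears.


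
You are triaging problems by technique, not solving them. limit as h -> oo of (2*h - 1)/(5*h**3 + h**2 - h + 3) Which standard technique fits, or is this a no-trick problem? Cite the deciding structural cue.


Method: dominant-term comparison — as h grows, only the highest-degree terms matter — compare leading terms and read the limit off. l'Hôpital's at-infinity variant applies to the expression viewed as a single quotient; the leading-term comparison is the direct route.


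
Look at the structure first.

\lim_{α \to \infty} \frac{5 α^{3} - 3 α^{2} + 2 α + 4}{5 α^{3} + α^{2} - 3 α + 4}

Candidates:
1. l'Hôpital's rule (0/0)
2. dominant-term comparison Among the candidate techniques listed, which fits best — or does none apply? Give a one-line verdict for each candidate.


Best approach: dominant-term comparison — growth-rate triage: the leading powers of α decide the limit, everything else is noise.
- l'Hôpital's rule (0/0) — as a single quotient the expression runs to ∞/∞ at the limit point — an at-infinity form of the rule would apply, though the leading-growth comparison is the direct reading.
- dominant-term comparison — a fit — the right tool for this form.


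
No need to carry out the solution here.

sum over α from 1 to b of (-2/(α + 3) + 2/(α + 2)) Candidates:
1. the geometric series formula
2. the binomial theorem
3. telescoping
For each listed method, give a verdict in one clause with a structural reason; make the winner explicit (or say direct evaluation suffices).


Technique: telescoping — a difference of consecutive values of one function (2/(α + 2) at one index and the next) — telescoping by construction.
- the geometric series formula — the term-to-term ratio drifts with the index — the one thing the geometric formula cannot absorb.
- the binomial theorem: there is no pair of bases whose matched powers would reassemble into a single binomial power.
- telescoping — a fit — the right tool for this form.


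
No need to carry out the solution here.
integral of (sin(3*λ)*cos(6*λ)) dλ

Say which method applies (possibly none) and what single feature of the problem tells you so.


Method: a trigonometric identity — two different frequencies multiply in sin(3*λ)*cos(6*λ); the product-to-sum formula separates them.


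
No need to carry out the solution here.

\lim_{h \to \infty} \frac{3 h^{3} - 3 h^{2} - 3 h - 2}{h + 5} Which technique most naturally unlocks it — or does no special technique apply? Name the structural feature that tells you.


Verdict: dominant-term comparison — divide through by the highest power of h; every lower-order term dies and the dominant terms decide the limit. Differentiating the expression as a single quotient would eventually settle it as well; matching dominant growth settles it immediately.


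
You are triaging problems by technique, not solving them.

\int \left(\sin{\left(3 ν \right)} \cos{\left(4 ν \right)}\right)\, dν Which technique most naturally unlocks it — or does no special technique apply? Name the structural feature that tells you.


Method: a trigonometric identity — two different frequencies multiply in \sin{\left(3 ν \right)} \cos{\left(4 ν \right)}; the product-to-sum formula separates them.


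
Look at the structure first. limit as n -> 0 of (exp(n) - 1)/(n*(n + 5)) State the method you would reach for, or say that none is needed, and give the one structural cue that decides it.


Method: l'Hôpital's rule (0/0) — both numerator and denominator vanish at 0: the genuine 0/0 indeterminate that l'Hôpital exists for. One could equally expand both pieces locally and compare leading terms; the rule does that in one stroke.


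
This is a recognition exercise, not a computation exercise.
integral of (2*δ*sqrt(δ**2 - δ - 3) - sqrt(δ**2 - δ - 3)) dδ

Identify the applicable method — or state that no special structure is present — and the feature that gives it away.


Method: u-substitution — read it as f(δ**2 - δ - 3) times a constant multiple of d(δ**2 - δ - 3): one substitution, u = δ**2 - δ - 3, finishes it.


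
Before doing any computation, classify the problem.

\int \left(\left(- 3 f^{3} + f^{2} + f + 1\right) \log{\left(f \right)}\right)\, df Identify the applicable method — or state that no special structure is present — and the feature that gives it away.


Method: integration by parts — one parts step with u = \log{\left(f \right)} trades the logarithm for an algebraic integrand.


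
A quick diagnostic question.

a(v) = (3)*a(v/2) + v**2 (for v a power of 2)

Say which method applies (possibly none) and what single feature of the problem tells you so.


Diagnosis: the master substitution — divide-the-index recursion (v/2 inside the call) straightens out once the index is rewritten as 2^m.


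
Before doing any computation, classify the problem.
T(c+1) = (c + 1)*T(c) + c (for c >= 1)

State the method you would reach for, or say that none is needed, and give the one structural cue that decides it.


Method: a summation factor — with the index-dependent coefficient c + 1, dividing by the cumulative product turns the left side into a pure difference.


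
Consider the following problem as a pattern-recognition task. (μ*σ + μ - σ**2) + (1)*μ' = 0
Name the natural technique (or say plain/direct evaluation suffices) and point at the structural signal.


Best approach: a linear integrating factor — linear in the unknown with genuine forcing: multiply through by the exponential of the integrated coefficient and the left side closes into one derivative.


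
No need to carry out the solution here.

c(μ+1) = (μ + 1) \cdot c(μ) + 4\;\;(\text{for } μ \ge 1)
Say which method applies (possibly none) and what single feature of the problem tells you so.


Verdict: a summation factor — it is first-order linear but the coefficient μ + 1 depends on the index, so multiply through by a summation factor to telescope it.


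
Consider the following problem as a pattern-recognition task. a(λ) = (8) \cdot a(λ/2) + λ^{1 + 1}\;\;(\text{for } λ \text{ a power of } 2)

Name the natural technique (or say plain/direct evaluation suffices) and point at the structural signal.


Diagnosis: the master substitution — the argument shrinks by the factor 2, so measure the index on a logarithmic scale and the recursion becomes a shift.


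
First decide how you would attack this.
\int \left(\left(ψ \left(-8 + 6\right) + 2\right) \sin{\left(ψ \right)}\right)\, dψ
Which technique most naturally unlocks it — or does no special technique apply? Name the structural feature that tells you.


Diagnosis: integration by parts — the integrand splits as (ψ \left(-8 + 6\right) + 2) times \sin{\left(ψ \right)} — repeatedly differentiating the polynomial part kills it, which is the parts ladder.


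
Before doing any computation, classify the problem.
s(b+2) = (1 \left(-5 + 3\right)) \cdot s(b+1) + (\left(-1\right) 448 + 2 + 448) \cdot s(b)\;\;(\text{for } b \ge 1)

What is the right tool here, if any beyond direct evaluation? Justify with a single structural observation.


Technique: the characteristic-root method — fixed numeric weights on consecutive terms and no forcing term added: the root method in its home territory.


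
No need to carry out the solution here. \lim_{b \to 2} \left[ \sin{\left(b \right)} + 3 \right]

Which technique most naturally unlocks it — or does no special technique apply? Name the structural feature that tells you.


Verdict: no special technique — the function is continuous at 2; evaluation is itself the limit, no machinery required.


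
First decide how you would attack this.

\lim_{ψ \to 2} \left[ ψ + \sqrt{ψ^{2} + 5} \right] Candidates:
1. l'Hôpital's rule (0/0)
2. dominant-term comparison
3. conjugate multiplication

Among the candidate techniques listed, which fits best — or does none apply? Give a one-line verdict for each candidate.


Method: no special technique — nothing blocks direct substitution at 2: plug in and finish.
- l'Hôpital's rule (0/0): evaluation at the point is determinate, so the rule has nothing to repair.
- dominant-term comparison — this limit is not decided by comparing polynomial growth at infinity.
- conjugate multiplication: no difference of divergent radicals appears, so rationalizing has nothing to cancel.


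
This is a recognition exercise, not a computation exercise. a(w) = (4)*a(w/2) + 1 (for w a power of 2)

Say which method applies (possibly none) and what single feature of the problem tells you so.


Diagnosis: the master substitution — the argument contracts 2-fold per step: reindex w exponentially and solve the linear recurrence in the new index.


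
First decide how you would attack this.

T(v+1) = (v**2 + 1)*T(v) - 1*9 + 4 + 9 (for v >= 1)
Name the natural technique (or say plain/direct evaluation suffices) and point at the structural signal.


Method: a summation factor — because the multiplier v**2 + 1 is index-dependent, divide through by its running product and sum the resulting differences.


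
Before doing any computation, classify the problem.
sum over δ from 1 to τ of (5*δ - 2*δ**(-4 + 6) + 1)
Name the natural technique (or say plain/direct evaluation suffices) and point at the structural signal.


Technique: no special technique — this is bookkeeping, not technique: standard formulas for sums of constant-multiple powers of δ apply termwise.


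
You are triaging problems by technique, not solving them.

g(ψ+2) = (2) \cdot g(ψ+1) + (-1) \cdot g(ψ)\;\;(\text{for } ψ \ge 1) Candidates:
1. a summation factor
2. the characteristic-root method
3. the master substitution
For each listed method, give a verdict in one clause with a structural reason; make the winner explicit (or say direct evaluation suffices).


Diagnosis: the characteristic-root method — the recurrence treats every index alike (constant coefficients, no forcing) — precisely the regime where r^ψ trials close it.
- a summation factor: a summation factor telescopes one-step recursions; this one carries higher-order memory.
- the characteristic-root method — applicable, and directly so.
- the master substitution: no fixed divisor shrinks the index between calls.


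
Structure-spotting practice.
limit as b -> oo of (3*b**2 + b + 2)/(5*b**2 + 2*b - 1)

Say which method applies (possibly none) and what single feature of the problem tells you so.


Method: dominant-term comparison — at large b only the top-degree terms survive; compare the leading terms and the limit falls out. As a single quotient, the ∞/∞ shape would yield to repeated differentiation as well — the growth comparison gets there in one look.


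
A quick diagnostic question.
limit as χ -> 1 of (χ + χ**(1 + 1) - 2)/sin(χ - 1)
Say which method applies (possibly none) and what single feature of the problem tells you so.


Diagnosis: l'Hôpital's rule (0/0) — plug in 1: top and bottom both hit zero, so differentiate each and retry. A first-order expansion at the point is an equally standard path; the rule packages it.


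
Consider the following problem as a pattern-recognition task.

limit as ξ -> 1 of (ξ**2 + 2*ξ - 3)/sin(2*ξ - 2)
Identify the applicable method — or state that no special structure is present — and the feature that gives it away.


Method: l'Hôpital's rule (0/0) — plug in 1: top and bottom both hit zero, so differentiate each and retry. One could equally expand both pieces locally and compare leading terms; the rule does that in one stroke.


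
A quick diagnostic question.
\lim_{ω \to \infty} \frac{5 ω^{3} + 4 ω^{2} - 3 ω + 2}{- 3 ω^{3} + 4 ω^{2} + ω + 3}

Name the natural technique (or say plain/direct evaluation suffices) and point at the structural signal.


Diagnosis: dominant-term comparison — growth-rate triage: the leading powers of ω decide the limit, everything else is noise. Differentiating the expression as a single quotient would eventually settle it as well; matching dominant growth settles it immediately.


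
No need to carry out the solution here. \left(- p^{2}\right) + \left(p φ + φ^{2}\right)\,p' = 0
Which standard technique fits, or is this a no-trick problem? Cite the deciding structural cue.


Technique: the homogeneous substitution — solved for the derivative, the right side is unchanged under scaling φ and p together — it depends only on the ratio p/φ, so substitute a single ratio variable. A Bernoulli substitution after rearrangement (possibly exchanging dependent and independent variable) is a fair alternative; the homogeneous route works on the equation as it stands.


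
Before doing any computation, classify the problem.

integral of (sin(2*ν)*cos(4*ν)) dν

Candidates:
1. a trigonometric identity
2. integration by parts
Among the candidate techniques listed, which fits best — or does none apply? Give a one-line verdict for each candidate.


Diagnosis: a trigonometric identity — sin(2*ν)*cos(4*ν) mixes two frequencies; the product-to-sum identity splits it into single-frequency sinusoids.
- a trigonometric identity — a fit — the right tool for this form.
- integration by parts — not the natural route: no polynomial-kernel product appears — a recursive parts reduction of the trigonometric product exists, but the identity rewrite is direct.


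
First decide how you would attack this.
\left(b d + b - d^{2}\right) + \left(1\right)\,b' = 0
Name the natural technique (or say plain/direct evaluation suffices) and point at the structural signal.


Diagnosis: a linear integrating factor — the unknown enters only to the first power against a nonzero forcing term — the integrating-factor template applies directly.


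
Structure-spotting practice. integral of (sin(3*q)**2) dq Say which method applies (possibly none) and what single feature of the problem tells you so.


Best approach: a trigonometric identity — sin(3*q)**2 is the textbook power-reduction case — identities first, antiderivatives second.


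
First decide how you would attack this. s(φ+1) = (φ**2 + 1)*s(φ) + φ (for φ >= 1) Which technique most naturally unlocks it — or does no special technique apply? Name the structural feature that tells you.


Verdict: a summation factor — first-order, linear, moving coefficient φ**2 + 1: the discrete analogue of an integrating factor handles it.


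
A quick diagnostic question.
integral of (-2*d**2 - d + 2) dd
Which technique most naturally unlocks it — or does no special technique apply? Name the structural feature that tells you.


Verdict: no special technique — scan for structure and find none: constant multiples of powers of d, integrate directly.


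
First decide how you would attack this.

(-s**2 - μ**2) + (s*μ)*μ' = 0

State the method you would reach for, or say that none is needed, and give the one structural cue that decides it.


Method: the homogeneous substitution — the slope is degree-zero homogeneous: the ratio substitution v = μ/s collapses it. A Bernoulli rewrite works here as the equation stands — the homogeneous substitution is the more immediate reading.


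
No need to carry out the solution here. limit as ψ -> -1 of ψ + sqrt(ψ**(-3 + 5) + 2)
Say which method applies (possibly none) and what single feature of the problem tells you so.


Verdict: no special technique — the function is continuous at -1; evaluation is itself the limit, no machinery required.


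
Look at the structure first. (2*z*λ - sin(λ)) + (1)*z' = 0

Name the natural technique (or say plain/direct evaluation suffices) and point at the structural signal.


Diagnosis: a linear integrating factor — linear in the unknown with genuine forcing: multiply through by the exponential of the integrated coefficient and the left side closes into one derivative.


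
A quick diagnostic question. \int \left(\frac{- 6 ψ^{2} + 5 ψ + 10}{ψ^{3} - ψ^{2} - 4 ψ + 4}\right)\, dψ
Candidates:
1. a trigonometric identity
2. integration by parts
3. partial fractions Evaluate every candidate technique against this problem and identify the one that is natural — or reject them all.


Diagnosis: partial fractions — the integrand is a proper rational function and its denominator ψ^{3} - ψ^{2} - 4 ψ + 4 factors into distinct pieces, so it splits into simple fractions.
- a trigonometric identity: with no trigonometric functions present, identity rewriting has no target.
- integration by parts — the integrand does not split as a nonconstant polynomial times an exp, sine, cosine of a linear argument, or logarithm — no polynomial-kernel parts product to differentiate one side of.
- partial fractions: applies; the problem has the shape this method handles.


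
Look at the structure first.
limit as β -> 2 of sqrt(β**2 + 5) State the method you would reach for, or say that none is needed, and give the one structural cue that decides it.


Verdict: no special technique — nothing blocks direct substitution at 2: plug in and finish.


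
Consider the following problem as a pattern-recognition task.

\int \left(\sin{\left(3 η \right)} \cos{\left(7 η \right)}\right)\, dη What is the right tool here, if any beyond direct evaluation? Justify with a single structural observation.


Technique: a trigonometric identity — split \sin{\left(3 η \right)} \cos{\left(7 η \right)} with the angle-addition identities: the resulting sum integrates term by term.


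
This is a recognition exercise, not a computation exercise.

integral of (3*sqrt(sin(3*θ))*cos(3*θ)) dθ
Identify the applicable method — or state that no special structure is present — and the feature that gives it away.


Verdict: u-substitution — read it as f(sin(3*θ)) times a constant multiple of d(sin(3*θ)): one substitution, u = sin(3*θ), finishes it.


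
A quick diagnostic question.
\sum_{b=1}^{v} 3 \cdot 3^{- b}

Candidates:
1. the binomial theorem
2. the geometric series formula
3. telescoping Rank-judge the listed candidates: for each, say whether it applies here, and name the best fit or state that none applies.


Best approach: the geometric series formula — consecutive terms stand in a fixed index-free ratio — the geometric sum formula closes it.
- the binomial theorem — no binomial coefficients pair up with complementary powers here.
- the geometric series formula: yes, a natural case for it.
- telescoping — computed from the summand as displayed, the partial sums build up without the pairwise collapse telescoping exploits.


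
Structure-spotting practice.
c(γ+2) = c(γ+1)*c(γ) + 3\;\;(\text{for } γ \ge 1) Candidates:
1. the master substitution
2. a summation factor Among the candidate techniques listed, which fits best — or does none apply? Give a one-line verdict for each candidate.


Best approach: no special technique — a nonlinear dependence on earlier terms breaks linearity, and with it every superposition-based closed form.
- the master substitution — no fixed divisor shrinks the index between calls.
- a summation factor — the recursion is nonlinear — outside the first-order linear family a summation factor addresses.


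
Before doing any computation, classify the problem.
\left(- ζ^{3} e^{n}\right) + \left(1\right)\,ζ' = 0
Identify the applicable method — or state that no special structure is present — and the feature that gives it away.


Technique: separation of variables — a product of single-variable factors, e^{n} and ζ^{3} — the textbook separable form.


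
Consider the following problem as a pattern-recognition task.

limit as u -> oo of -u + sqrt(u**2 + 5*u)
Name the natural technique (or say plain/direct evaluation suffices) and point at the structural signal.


Method: conjugate multiplication — infinity minus infinity with a radical in play — multiply by the conjugate so the divergences of sqrt(u**2 + 5*u) and u annihilate.


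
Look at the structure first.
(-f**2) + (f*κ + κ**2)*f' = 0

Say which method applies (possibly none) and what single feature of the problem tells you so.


Verdict: the homogeneous substitution — the slope is degree-zero homogeneous: the ratio substitution v = f/κ collapses it. With the right rearrangement (exchanging the roles of the variables where needed), this also fits a Bernoulli template; the homogeneous substitution reads the structure directly.


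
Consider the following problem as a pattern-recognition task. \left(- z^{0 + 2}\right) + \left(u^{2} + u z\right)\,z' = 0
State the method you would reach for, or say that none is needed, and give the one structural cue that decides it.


Diagnosis: the homogeneous substitution — scaling u and z together leaves the slope fixed — it depends only on z/u, so substitute the ratio. Rewriting — with the variables' roles exchanged where the shape demands it — would expose a Bernoulli structure too; the homogeneous substitution simply reads the degrees directly.


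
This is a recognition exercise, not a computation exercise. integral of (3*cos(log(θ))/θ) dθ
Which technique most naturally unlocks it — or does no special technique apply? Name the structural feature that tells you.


Diagnosis: u-substitution — collected, the integrand has one factor that is, up to a constant, the derivative of an inner expression the rest depends on — substitute for that inner expression.


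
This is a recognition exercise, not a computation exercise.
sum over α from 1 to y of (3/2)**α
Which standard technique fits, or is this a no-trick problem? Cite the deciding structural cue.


Best approach: the geometric series formula — each summand is the previous one scaled by 3/2; that constant multiplier is itself the geometric structure.


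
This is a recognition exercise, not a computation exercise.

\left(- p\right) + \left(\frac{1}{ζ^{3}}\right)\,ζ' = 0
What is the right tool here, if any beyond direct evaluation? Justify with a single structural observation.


Diagnosis: separation of variables — the derivative equals a pure function of p (namely p) times a pure function of ζ (namely ζ^{3}); divide and integrate each side. The equation is exact as it stands too — a potential function exists — though separation reads the split structure directly.


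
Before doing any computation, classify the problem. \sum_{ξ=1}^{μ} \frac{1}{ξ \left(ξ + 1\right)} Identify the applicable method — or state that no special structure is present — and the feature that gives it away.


Verdict: telescoping — \frac{1}{ξ \left(ξ + 1\right)} hides a difference of shifted reciprocals — decompose it and the middle of the sum vanishes.


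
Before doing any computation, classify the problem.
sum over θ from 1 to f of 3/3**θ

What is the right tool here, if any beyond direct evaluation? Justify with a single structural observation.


Technique: the geometric series formula — consecutive terms stand in a fixed index-free ratio — the geometric sum formula closes it.


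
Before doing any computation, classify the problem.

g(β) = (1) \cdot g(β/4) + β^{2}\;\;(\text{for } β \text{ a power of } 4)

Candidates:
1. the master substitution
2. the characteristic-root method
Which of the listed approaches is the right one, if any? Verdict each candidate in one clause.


Technique: the master substitution — treat m = log base 4 of β as the new clock: one recursion step advances m by one while β scales by 4.
- the master substitution: yes, a natural case for it.
- the characteristic-root method: a divided-index call is not the fixed-shift linear shape that characteristic roots solve.


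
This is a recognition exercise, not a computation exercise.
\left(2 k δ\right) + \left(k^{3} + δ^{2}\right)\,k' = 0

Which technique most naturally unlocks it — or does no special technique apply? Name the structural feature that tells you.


Verdict: the exact-equation method — equality of cross partials is the green light — assemble the potential function term by term.


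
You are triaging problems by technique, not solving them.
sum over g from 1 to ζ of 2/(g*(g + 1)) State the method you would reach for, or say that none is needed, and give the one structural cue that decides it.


Technique: telescoping — the summand 2/(g*(g + 1)) decomposes into fractions whose poles differ by an integer shift — the series collapses.


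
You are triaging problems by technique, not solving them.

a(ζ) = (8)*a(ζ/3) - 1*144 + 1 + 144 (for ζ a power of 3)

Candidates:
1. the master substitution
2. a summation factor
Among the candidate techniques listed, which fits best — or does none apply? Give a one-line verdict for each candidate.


Best approach: the master substitution — recursion at ζ/3 is multiplicative in the index; logarithmic reindexing via ζ = 3^m linearizes it.
- the master substitution: yes — fits the structure here.
- a summation factor — a divided-index call is outside the fixed-shift first-order family a summation factor normalizes.


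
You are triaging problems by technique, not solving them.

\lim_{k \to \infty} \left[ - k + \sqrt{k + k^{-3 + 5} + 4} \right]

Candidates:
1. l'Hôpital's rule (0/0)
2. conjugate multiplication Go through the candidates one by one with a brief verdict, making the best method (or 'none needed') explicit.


Technique: conjugate multiplication — infinity minus infinity with a radical in play — multiply by the conjugate so the divergences of \sqrt{k + k^{-3 + 5} + 4} and k annihilate.
- l'Hôpital's rule (0/0) — the expression is a difference driving to ∞ − ∞, not a 0/0 quotient — there is no ratio for the rule to differentiate.
- conjugate multiplication: a fit — the right tool for this form.


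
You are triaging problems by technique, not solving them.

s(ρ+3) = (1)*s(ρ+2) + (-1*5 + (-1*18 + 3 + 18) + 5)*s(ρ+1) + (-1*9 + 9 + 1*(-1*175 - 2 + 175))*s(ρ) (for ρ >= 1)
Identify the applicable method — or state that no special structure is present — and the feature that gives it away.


Technique: the characteristic-root method — linear, homogeneous, constant coefficients: solutions of the form r^ρ exist — find the roots of the characteristic polynomial.


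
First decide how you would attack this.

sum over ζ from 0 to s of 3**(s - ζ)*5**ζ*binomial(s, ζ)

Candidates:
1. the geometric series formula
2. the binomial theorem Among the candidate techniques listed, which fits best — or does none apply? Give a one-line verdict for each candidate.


Best approach: the binomial theorem — the summand is term ζ of a binomial expansion in 5 and 3; the whole sum is a single power.
- the geometric series formula: the term-to-term ratio drifts with the index — the one thing the geometric formula cannot absorb.
- the binomial theorem: yes, a natural case for it.


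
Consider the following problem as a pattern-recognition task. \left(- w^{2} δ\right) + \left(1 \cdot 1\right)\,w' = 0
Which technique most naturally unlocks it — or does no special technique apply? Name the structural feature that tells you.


Verdict: separation of variables — solved for the derivative, the right side splits multiplicatively into a function of each variable alone — divide and integrate each side.


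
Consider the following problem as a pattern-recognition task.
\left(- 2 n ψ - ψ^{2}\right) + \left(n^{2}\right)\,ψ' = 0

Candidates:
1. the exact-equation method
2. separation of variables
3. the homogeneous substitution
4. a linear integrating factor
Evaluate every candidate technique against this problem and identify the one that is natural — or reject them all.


Technique: the homogeneous substitution — the slope is degree-zero homogeneous: the ratio substitution v = ψ/n collapses it. This doubles as a Bernoulli equation in the unknown as written; the homogeneous route needs no setup at all.
- the exact-equation method: no potential function has this form as its differential, as written.
- separation of variables — no division isolates the independent variable from the unknown.
- the homogeneous substitution: applies; the problem has the shape this method handles.
- a linear integrating factor — a nonlinear term in the unknown puts this outside the integrating-factor template.


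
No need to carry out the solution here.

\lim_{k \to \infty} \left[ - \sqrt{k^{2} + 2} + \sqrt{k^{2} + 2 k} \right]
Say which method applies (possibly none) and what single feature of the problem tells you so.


Method: conjugate multiplication — two divergent pieces with a minus sign between them and a radical in the mix: rationalize \sqrt{k^{2} + 2 k} - \sqrt{k^{2} + 2} before any limit law applies.


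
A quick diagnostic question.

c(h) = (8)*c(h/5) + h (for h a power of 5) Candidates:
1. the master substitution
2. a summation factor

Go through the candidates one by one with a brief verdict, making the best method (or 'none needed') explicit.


Method: the master substitution — the index is divided (h/5), not shifted — substitute h = 5^m to straighten it into a shift recurrence.
- the master substitution — applicable, and directly so.
- a summation factor — the recursion divides its index rather than shifting it — there is no previous-term chain for a summation factor to telescope.


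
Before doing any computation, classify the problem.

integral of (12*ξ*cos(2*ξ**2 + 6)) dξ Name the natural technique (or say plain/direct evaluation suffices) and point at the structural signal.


Technique: u-substitution — everything non-trivial happens through the inner expression 2*ξ**2 + 6, and its derivative accounts for the remaining factor up to a constant, so set u = 2*ξ**2 + 6.


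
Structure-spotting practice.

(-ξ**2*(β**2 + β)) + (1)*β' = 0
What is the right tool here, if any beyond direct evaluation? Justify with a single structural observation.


Technique: separation of variables — separating collects all β-dependence with the derivative and leaves all ξ-dependence opposite: variables separate. This doubles as a Bernoulli equation in the unknown as written; dividing and integrating works on it directly.


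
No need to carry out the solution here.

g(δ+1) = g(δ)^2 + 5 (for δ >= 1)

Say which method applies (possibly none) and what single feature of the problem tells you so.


Technique: no special technique — the recurrence is nonlinear in the sequence terms; no linear-recurrence method fits it as written — one iterates or studies it directly.


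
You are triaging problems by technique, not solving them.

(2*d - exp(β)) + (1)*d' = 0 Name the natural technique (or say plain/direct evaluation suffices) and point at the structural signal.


Best approach: a linear integrating factor — the unknown enters only to the first power against a nonzero forcing term — the integrating-factor template applies directly.


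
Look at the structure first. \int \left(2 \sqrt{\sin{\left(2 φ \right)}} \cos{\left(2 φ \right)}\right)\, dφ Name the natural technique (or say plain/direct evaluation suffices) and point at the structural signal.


Diagnosis: u-substitution — the only nontrivial dependence routes through \sin{\left(2 φ \right)}, whose derivative supplies the leftover factor up to a constant multiple — u = \sin{\left(2 φ \right)} flattens it.


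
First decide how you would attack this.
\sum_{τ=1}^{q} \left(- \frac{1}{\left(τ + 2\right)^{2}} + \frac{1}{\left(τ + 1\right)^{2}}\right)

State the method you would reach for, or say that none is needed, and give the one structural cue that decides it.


Diagnosis: telescoping — this sum is a zipper: each term contributes \frac{1}{\left(τ + 1\right)^{2}} and removes the next index's value, which the following term puts back, closing term by term.


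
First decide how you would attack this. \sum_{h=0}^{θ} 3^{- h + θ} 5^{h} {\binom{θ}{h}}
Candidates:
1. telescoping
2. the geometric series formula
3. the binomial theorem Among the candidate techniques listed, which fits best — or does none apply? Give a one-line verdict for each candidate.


Diagnosis: the binomial theorem — {\binom{θ}{h}} weighting matched powers of 5 and 3 is the expanded form of (5 + 3)^θ — fold it back up.
- telescoping: the terms as presented offer no neighboring cancellation — a telescoping rewrite may exist, but the displayed structure does not hand one over.
- the geometric series formula: no single multiplier carries one term to the next throughout the sum.
- the binomial theorem — yes, a natural case for it.


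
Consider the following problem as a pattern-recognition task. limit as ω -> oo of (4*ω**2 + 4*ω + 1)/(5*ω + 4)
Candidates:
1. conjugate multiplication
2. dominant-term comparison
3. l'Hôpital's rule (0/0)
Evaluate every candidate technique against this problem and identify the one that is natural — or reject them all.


Diagnosis: dominant-term comparison — divide through by the highest power of ω; every lower-order term dies and the dominant terms decide the limit.
- conjugate multiplication — there are no radicals in tension whose conjugate would simplify matters.
- dominant-term comparison — applies; the problem has the shape this method handles.
- l'Hôpital's rule (0/0): viewed as a single quotient this runs to ∞/∞, not the 0/0 clash this candidate addresses; an at-infinity variant of the rule would resolve it, but comparing leading growth reads the answer without differentiating.


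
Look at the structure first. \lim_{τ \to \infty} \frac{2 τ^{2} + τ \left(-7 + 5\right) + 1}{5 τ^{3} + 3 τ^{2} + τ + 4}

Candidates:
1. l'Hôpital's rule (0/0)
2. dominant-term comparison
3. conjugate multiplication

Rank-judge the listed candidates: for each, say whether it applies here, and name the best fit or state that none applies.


Diagnosis: dominant-term comparison — divide by the highest power of τ present: lower-order terms vanish and the dominant ratio remains.
- l'Hôpital's rule (0/0) — no 0/0 form appears: written as one quotient, top and bottom both grow without bound, and the ratio is decided by their leading terms.
- dominant-term comparison: yes — fits the structure here.
- conjugate multiplication: there is no infinity-minus-infinity radical difference to rationalize.


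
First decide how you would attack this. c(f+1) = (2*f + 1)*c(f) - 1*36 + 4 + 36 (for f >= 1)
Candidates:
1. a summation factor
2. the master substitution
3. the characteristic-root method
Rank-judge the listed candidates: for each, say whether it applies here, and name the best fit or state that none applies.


Diagnosis: a summation factor — an index-dependent multiplier 2*f + 1 rules out characteristic roots; a summation factor converts it to a pure difference.
- a summation factor — applicable, and directly so.
- the master substitution — the recursive argument is a shift of the index, not a fixed fraction of it.
- the characteristic-root method — an index-dependent weight blocks the pure exponential ansatz.


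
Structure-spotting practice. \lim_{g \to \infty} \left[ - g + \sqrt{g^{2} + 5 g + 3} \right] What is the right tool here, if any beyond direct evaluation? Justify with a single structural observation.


Verdict: conjugate multiplication — \sqrt{g^{2} + 5 g + 3} and g both blow up, but their difference is tame once the conjugate rationalizes it.


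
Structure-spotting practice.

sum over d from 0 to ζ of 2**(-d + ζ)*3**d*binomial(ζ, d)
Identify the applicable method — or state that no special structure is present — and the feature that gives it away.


Method: the binomial theorem — the summand is term d of a binomial expansion in 3 and 2; the whole sum is a single power.


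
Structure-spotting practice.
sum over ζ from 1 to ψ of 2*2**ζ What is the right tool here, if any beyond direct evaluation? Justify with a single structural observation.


Technique: the geometric series formula — each term is 2 times the previous one, so the geometric-series formula applies directly.


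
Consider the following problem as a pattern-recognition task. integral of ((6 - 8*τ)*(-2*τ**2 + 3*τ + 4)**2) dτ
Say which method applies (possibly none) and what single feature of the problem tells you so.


Method: u-substitution — differentiating the inner expression -2*τ**2 + 3*τ + 4 produces the factor 6 - 8*τ up to a constant multiple, so substituting u = -2*τ**2 + 3*τ + 4 reduces everything to a one-variable integral in u. Multiplying out and using the power rule would succeed as well, just with far more bookkeeping.


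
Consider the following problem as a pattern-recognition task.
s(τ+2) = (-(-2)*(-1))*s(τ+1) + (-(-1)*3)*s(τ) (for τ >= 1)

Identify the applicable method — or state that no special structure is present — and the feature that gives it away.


Diagnosis: the characteristic-root method — try a geometric ansatz r^τ: constant coefficients turn the recurrence into one polynomial equation in r.


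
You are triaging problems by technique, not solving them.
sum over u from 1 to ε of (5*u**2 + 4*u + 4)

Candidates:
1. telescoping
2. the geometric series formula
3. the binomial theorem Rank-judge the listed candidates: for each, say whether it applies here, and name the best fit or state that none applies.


Diagnosis: no special technique — recognize the absence of structure: constant-multiple powers of u summed plainly, no special method required.
- telescoping — neither a shifted-difference shape nor integer-spaced poles are present.
- the geometric series formula — the ratio of consecutive terms depends on the index.
- the binomial theorem — the summand does not match any term pattern of an expanded binomial power.


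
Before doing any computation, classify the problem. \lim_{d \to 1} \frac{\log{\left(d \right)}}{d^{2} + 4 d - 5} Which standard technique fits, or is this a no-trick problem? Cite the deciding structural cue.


Technique: l'Hôpital's rule (0/0) — the 0/0 form at 1 is the signature situation for l'Hôpital's rule. The standard small-argument limits would also carry it; the rule is the systematic route.


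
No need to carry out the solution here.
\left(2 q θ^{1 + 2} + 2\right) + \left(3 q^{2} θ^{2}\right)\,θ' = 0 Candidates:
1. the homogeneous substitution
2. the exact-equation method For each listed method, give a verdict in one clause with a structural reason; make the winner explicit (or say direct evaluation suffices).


Verdict: the exact-equation method — equality of cross partials is the green light — assemble the potential function term by term.
- the homogeneous substitution — the ratio substitution does not collapse this equation.
- the exact-equation method — applies; the problem has the shape this method handles.
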